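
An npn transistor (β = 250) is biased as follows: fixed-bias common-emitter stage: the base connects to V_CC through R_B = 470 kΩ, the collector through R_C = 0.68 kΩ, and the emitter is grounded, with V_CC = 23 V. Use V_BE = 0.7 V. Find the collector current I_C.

Base loop: V_CC = I_B·R_B + V_BE, so I_B = (23 − 0.7)/470 kΩ = 0.0474 mA.
In the active region I_C = β·I_B = 250 × 0.0474 = 11.9 mA.
Collector loop: V_CE = V_CC − I_C·R_C = 23 − 11.9×0.68 = 14.9 V.
Since V_CE = 14.9 V > V_CE(sat) ≈ 0.2 V, the transistor is in the active region as assumed.

I_C ≈ 12 mA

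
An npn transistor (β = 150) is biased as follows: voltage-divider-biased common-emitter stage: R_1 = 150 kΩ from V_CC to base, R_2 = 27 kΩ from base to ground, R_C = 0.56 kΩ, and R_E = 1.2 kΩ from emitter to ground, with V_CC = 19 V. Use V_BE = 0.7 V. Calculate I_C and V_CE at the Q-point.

I_C ≈ 1.6 mA, V_CE ≈ 16 V

Thevenize the base divider: V_Th = V_CC·R_2/(R_1+R_2) = 19×27/177 = 2.9 V, R_Th = R_1‖R_2 = 22.9 kΩ.
Base-emitter loop: V_Th = I_B·R_Th + V_BE + (β+1)I_B·R_E, so I_B = (2.9 − 0.7) / (22.9 + 151×1.2) = 0.0108 mA.
I_C = β·I_B = 150×0.0108 = 1.62 mA, and I_E = (β+1)I_B = 1.63 mA.
V_CE = V_CC − I_C·R_C − I_E·R_E = 19 − 1.62×0.56 − 1.63×1.2 = 16.1 V.
V_CE = 16.1 V > 0.2 V confirms active-region operation.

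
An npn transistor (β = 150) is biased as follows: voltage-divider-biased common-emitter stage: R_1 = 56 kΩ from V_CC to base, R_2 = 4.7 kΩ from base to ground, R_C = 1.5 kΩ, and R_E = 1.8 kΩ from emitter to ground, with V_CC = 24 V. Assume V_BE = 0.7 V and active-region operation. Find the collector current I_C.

I_C ≈ 0.63 mA

Thevenize the base divider: V_Th = V_CC·R_2/(R_1+R_2) = 24×4.7/60.7 = 1.86 V, R_Th = R_1‖R_2 = 4.34 kΩ.
Base-emitter loop: V_Th = I_B·R_Th + V_BE + (β+1)I_B·R_E, so I_B = (1.86 − 0.7) / (4.34 + 151×1.8) = 0.00419 mA.
I_C = β·I_B = 150×0.00419 = 0.629 mA, and I_E = (β+1)I_B = 0.633 mA.
V_CE = V_CC − I_C·R_C − I_E·R_E = 24 − 0.629×1.5 − 0.633×1.8 = 21.9 V.
V_CE = 21.9 V > 0.2 V confirms active-region operation.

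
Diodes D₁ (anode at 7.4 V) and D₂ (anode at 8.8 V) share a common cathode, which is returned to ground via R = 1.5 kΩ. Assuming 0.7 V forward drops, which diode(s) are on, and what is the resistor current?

Assume both conduct. Then node N would need to be at both 7.4−0.7 = 6.7 V and 8.8−0.7 = 8.1 V, which is impossible.
Assume only D₂ conducts: V_N = 8.8 − 0.7 = 8.1 V, so I_R = 8.1/1.5 = 5.4 mA.
Check D₁: its anode-to-cathode voltage is 7.4 − 8.1 = -0.7 V < 0.7 V, so it is off. The assumption is consistent.

Only D₂ conducts; I_R ≈ 5.4 mA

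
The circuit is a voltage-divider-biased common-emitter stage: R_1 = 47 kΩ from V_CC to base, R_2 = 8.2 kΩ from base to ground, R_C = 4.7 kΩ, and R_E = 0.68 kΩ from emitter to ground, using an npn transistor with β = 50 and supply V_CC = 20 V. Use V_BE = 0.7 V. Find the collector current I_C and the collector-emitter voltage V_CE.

I_C ≈ 2.7 mA, V_CE ≈ 5.3 V

Thevenize the base divider: V_Th = V_CC·R_2/(R_1+R_2) = 20×8.2/55.2 = 2.97 V, R_Th = R_1‖R_2 = 6.98 kΩ.
Base-emitter loop: V_Th = I_B·R_Th + V_BE + (β+1)I_B·R_E, so I_B = (2.97 − 0.7) / (6.98 + 51×0.68) = 0.0545 mA.
I_C = β·I_B = 50×0.0545 = 2.73 mA, and I_E = (β+1)I_B = 2.78 mA.
V_CE = V_CC − I_C·R_C − I_E·R_E = 20 − 2.73×4.7 − 2.78×0.68 = 5.3 V.
V_CE = 5.3 V > 0.2 V confirms active-region operation.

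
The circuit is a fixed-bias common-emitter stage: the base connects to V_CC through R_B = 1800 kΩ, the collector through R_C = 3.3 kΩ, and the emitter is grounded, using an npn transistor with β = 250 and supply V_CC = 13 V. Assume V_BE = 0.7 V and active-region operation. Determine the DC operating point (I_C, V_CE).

Base loop: V_CC = I_B·R_B + V_BE, so I_B = (13 − 0.7)/1800 kΩ = 0.00683 mA.
In the active region I_C = β·I_B = 250 × 0.00683 = 1.71 mA.
Collector loop: V_CE = V_CC − I_C·R_C = 13 − 1.71×3.3 = 7.36 V.
Since V_CE = 7.36 V > V_CE(sat) ≈ 0.2 V, the transistor is in the active region as assumed.

I_C ≈ 1.7 mA, V_CE ≈ 7.4 V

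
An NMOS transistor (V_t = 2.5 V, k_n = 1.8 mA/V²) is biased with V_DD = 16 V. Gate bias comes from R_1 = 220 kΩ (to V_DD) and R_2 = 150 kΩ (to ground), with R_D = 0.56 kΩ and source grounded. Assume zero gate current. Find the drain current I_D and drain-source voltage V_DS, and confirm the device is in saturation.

V_G = V_DD·R_2/(R_1+R_2) = 16×150/370 = 6.49 V. With the source grounded, V_GS = V_G = 6.49 V.
Assume saturation: I_D = (k_n/2)(V_GS − V_t)² = (1.8/2)×(6.49 − 2.5)² = 0.9×3.99² = 14.3 mA.
V_DS = V_DD − I_D·R_D = 16 − 14.3×0.56 = 7.99 V.
Saturation requires V_DS ≥ V_GS − V_t = 3.99 V; 7.99 ≥ 3.99 ✓.

I_D ≈ 14 mA, V_DS ≈ 8 V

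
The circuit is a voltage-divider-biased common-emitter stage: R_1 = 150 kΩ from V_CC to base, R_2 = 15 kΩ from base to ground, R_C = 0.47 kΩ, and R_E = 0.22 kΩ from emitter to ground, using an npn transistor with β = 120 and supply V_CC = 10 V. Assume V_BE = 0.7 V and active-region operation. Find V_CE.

Thevenize the base divider: V_Th = V_CC·R_2/(R_1+R_2) = 10×15/165 = 0.909 V, R_Th = R_1‖R_2 = 13.6 kΩ.
Base-emitter loop: V_Th = I_B·R_Th + V_BE + (β+1)I_B·R_E, so I_B = (0.909 − 0.7) / (13.6 + 121×0.22) = 0.00519 mA.
I_C = β·I_B = 120×0.00519 = 0.623 mA, and I_E = (β+1)I_B = 0.628 mA.
V_CE = V_CC − I_C·R_C − I_E·R_E = 10 − 0.623×0.47 − 0.628×0.22 = 9.57 V.
V_CE = 9.57 V > 0.2 V confirms active-region operation.

V_CE ≈ 9.6 V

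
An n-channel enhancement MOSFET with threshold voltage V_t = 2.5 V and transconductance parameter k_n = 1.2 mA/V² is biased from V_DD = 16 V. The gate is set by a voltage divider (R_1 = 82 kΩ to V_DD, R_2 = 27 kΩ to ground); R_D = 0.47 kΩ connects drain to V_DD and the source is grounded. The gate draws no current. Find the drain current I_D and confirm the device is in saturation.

I_D ≈ 1.3 mA

V_G = V_DD·R_2/(R_1+R_2) = 16×27/109 = 3.96 V. With the source grounded, V_GS = V_G = 3.96 V.
Assume saturation: I_D = (k_n/2)(V_GS − V_t)² = (1.2/2)×(3.96 − 2.5)² = 0.6×1.46² = 1.28 mA.
V_DS = V_DD − I_D·R_D = 16 − 1.28×0.47 = 15.4 V.
Saturation requires V_DS ≥ V_GS − V_t = 1.46 V; 15.4 ≥ 1.46 ✓.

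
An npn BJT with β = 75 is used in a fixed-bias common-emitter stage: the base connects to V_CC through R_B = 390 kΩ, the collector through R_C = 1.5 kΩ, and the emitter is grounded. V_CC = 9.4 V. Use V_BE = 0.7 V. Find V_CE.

Base loop: V_CC = I_B·R_B + V_BE, so I_B = (9.4 − 0.7)/390 kΩ = 0.0223 mA.
In the active region I_C = β·I_B = 75 × 0.0223 = 1.67 mA.
Collector loop: V_CE = V_CC − I_C·R_C = 9.4 − 1.67×1.5 = 6.89 V.
Since V_CE = 6.89 V > V_CE(sat) ≈ 0.2 V, the transistor is in the active region as assumed.

V_CE ≈ 6.9 V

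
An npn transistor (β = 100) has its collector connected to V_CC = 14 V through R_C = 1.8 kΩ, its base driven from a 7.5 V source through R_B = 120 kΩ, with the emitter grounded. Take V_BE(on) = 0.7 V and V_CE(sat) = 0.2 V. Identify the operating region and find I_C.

active; I_C ≈ 5.7 mA

Assume active. Base-emitter loop: I_B = (V_BB − V_BE)/R_B = (7.5 − 0.7)/120 = 0.0567 mA.
I_C = β·I_B = 100×0.0567 = 5.67 mA.
V_CE = V_CC − I_C·R_C = 14 − 5.67×1.8 = 3.8 V > V_CE(sat), so the active-region assumption holds.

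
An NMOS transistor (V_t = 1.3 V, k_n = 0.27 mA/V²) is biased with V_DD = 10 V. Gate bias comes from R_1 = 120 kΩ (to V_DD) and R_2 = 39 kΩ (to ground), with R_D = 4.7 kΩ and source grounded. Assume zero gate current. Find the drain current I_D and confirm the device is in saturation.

I_D ≈ 0.18 mA

V_G = V_DD·R_2/(R_1+R_2) = 10×39/159 = 2.45 V. With the source grounded, V_GS = V_G = 2.45 V.
Assume saturation: I_D = (k_n/2)(V_GS − V_t)² = (0.27/2)×(2.45 − 1.3)² = 0.135×1.15² = 0.179 mA.
V_DS = V_DD − I_D·R_D = 10 − 0.179×4.7 = 9.16 V.
Saturation requires V_DS ≥ V_GS − V_t = 1.15 V; 9.16 ≥ 1.15 ✓.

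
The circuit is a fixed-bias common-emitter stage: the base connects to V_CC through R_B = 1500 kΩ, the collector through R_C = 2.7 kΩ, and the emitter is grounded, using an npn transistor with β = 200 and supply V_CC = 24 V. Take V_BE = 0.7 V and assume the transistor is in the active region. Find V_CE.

Base loop: V_CC = I_B·R_B + V_BE, so I_B = (24 − 0.7)/1500 kΩ = 0.0155 mA.
In the active region I_C = β·I_B = 200 × 0.0155 = 3.11 mA.
Collector loop: V_CE = V_CC − I_C·R_C = 24 − 3.11×2.7 = 15.6 V.
Since V_CE = 15.6 V > V_CE(sat) ≈ 0.2 V, the transistor is in the active region as assumed.

V_CE ≈ 16 V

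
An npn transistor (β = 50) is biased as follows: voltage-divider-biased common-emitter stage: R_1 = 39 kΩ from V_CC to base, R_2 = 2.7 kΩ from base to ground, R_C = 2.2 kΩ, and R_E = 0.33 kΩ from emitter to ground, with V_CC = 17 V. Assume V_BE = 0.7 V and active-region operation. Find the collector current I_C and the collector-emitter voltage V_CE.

I_C ≈ 1 mA, V_CE ≈ 14 V

Thevenize the base divider: V_Th = V_CC·R_2/(R_1+R_2) = 17×2.7/41.7 = 1.1 V, R_Th = R_1‖R_2 = 2.53 kΩ.
Base-emitter loop: V_Th = I_B·R_Th + V_BE + (β+1)I_B·R_E, so I_B = (1.1 − 0.7) / (2.53 + 51×0.33) = 0.0207 mA.
I_C = β·I_B = 50×0.0207 = 1.04 mA, and I_E = (β+1)I_B = 1.06 mA.
V_CE = V_CC − I_C·R_C − I_E·R_E = 17 − 1.04×2.2 − 1.06×0.33 = 14.4 V.
V_CE = 14.4 V > 0.2 V confirms active-region operation.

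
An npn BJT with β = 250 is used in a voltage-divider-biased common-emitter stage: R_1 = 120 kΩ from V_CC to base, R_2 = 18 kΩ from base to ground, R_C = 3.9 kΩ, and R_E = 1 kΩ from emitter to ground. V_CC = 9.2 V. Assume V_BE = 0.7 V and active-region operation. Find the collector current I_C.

I_C ≈ 0.47 mA

Thevenize the base divider: V_Th = V_CC·R_2/(R_1+R_2) = 9.2×18/138 = 1.2 V, R_Th = R_1‖R_2 = 15.7 kΩ.
Base-emitter loop: V_Th = I_B·R_Th + V_BE + (β+1)I_B·R_E, so I_B = (1.2 − 0.7) / (15.7 + 251×1) = 0.00188 mA.
I_C = β·I_B = 250×0.00188 = 0.469 mA, and I_E = (β+1)I_B = 0.471 mA.
V_CE = V_CC − I_C·R_C − I_E·R_E = 9.2 − 0.469×3.9 − 0.471×1 = 6.9 V.
V_CE = 6.9 V > 0.2 V confirms active-region operation.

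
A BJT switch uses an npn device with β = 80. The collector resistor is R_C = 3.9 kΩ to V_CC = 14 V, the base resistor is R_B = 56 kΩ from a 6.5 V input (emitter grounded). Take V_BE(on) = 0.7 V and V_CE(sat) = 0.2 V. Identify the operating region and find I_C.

Assume active: I_B = (6.5 − 0.7)/56 = 0.104 mA, giving I_C = β·I_B = 8.29 mA.
But then V_CE = 14 − 8.29×3.9 = -18.3 V < V_CE(sat) = 0.2 V — impossible in the active region.
So the transistor is saturated. With V_CE = 0.2 V, I_C = (V_CC − 0.2)/R_C = 13.8/3.9 = 3.54 mA.
Check: β·I_B = 8.29 mA > I_C = 3.54 mA, confirming saturation.

saturation; I_C ≈ 3.5 mA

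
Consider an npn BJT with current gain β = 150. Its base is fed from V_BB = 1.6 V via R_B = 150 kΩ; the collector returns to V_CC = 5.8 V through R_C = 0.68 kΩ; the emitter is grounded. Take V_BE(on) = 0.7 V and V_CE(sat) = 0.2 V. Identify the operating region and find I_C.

Assume active. Base-emitter loop: I_B = (V_BB − V_BE)/R_B = (1.6 − 0.7)/150 = 0.006 mA.
I_C = β·I_B = 150×0.006 = 0.9 mA.
V_CE = V_CC − I_C·R_C = 5.8 − 0.9×0.68 = 5.19 V > V_CE(sat), so the active-region assumption holds.

active; I_C ≈ 0.9 mA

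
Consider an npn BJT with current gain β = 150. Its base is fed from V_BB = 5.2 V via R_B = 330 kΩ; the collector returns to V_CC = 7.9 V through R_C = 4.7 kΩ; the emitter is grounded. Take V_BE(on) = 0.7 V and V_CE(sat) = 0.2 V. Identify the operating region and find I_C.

saturation; I_C ≈ 1.6 mA

Assume active: I_B = (5.2 − 0.7)/330 = 0.0136 mA, giving I_C = β·I_B = 2.05 mA.
But then V_CE = 7.9 − 2.05×4.7 = -1.71 V < V_CE(sat) = 0.2 V — impossible in the active region.
So the transistor is saturated. With V_CE = 0.2 V, I_C = (V_CC − 0.2)/R_C = 7.7/4.7 = 1.64 mA.
Check: β·I_B = 2.05 mA > I_C = 1.64 mA, confirming saturation.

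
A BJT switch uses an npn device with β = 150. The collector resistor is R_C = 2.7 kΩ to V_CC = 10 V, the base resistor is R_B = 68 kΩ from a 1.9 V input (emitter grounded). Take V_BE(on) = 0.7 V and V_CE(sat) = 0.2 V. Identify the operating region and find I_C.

active; I_C ≈ 2.6 mA

Assume active. Base-emitter loop: I_B = (V_BB − V_BE)/R_B = (1.9 − 0.7)/68 = 0.0176 mA.
I_C = β·I_B = 150×0.0176 = 2.65 mA.
V_CE = V_CC − I_C·R_C = 10 − 2.65×2.7 = 2.85 V > V_CE(sat), so the active-region assumption holds.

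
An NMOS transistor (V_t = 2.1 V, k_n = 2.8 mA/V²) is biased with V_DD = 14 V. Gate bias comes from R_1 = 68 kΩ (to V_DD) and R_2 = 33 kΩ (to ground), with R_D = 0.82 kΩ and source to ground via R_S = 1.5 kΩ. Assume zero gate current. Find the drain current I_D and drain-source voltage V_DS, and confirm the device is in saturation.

V_G = V_DD·R_2/(R_1+R_2) = 14×33/101 = 4.57 V.
Assume saturation: I_D = (k_n/2)(V_GS − V_t)² with V_GS = V_G − I_D·R_S = 4.57 − 1.5·I_D.
Substituting gives 3.15·I_D² − 11.4·I_D + 8.57 = 0, with roots I_D = 1.07 or 2.55 mA.
The root I_D = 2.55 mA gives V_GS = 0.751 V ≤ V_t, so take I_D = 1.07 mA.
Then V_GS = 2.97 V and V_DS = V_DD − I_D(R_D+R_S) = 14 − 1.07×2.32 = 11.5 V.
Saturation requires V_DS ≥ V_GS − V_t = 0.873 V; 11.5 ≥ 0.873 ✓.

I_D ≈ 1.1 mA, V_DS ≈ 12 V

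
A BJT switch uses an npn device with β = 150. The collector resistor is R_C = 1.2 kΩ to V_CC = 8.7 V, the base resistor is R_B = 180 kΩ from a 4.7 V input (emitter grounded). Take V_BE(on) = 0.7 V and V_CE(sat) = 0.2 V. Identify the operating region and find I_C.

active; I_C ≈ 3.3 mA

Assume active. Base-emitter loop: I_B = (V_BB − V_BE)/R_B = (4.7 − 0.7)/180 = 0.0222 mA.
I_C = β·I_B = 150×0.0222 = 3.33 mA.
V_CE = V_CC − I_C·R_C = 8.7 − 3.33×1.2 = 4.7 V > V_CE(sat), so the active-region assumption holds.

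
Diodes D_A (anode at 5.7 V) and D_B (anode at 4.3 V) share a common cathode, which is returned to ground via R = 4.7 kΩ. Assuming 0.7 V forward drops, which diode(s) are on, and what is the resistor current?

Assume both conduct. Then node N would need to be at both 5.7−0.7 = 5 V and 4.3−0.7 = 3.6 V, which is impossible.
Assume only D_A conducts: V_N = 5.7 − 0.7 = 5 V, so I_R = 5/4.7 = 1.06 mA.
Check D_B: its anode-to-cathode voltage is 4.3 − 5 = -0.7 V < 0.7 V, so it is off. The assumption is consistent.

Only D_A conducts; I_R ≈ 1.1 mA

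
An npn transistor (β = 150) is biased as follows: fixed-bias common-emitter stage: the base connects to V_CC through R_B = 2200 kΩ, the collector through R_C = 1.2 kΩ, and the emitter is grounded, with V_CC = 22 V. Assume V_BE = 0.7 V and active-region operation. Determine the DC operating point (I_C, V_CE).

I_C ≈ 1.5 mA, V_CE ≈ 20 V

Base loop: V_CC = I_B·R_B + V_BE, so I_B = (22 − 0.7)/2200 kΩ = 0.00968 mA.
In the active region I_C = β·I_B = 150 × 0.00968 = 1.45 mA.
Collector loop: V_CE = V_CC − I_C·R_C = 22 − 1.45×1.2 = 20.3 V.
Since V_CE = 20.3 V > V_CE(sat) ≈ 0.2 V, the transistor is in the active region as assumed.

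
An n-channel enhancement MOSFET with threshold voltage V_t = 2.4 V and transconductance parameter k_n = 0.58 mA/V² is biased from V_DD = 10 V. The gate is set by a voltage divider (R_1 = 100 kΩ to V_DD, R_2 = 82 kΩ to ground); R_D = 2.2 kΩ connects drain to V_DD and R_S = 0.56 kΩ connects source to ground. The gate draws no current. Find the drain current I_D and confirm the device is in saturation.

V_G = V_DD·R_2/(R_1+R_2) = 10×82/182 = 4.51 V.
Assume saturation: I_D = (k_n/2)(V_GS − V_t)² with V_GS = V_G − I_D·R_S = 4.51 − 0.56·I_D.
Substituting gives 0.0909·I_D² − 1.68·I_D + 1.29 = 0, with roots I_D = 0.798 or 17.7 mA.
The root I_D = 17.7 mA gives V_GS = -5.42 V ≤ V_t, so take I_D = 0.798 mA.
Then V_GS = 4.06 V and V_DS = V_DD − I_D(R_D+R_S) = 10 − 0.798×2.76 = 7.8 V.
Saturation requires V_DS ≥ V_GS − V_t = 1.66 V; 7.8 ≥ 1.66 ✓.

I_D ≈ 0.8 mA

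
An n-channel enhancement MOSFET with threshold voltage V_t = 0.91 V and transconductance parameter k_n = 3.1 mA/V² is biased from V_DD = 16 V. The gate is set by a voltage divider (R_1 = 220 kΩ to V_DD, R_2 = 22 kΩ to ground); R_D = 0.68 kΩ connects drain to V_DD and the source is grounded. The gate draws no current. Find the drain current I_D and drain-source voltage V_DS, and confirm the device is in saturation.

I_D ≈ 0.46 mA, V_DS ≈ 16 V

V_G = V_DD·R_2/(R_1+R_2) = 16×22/242 = 1.45 V. With the source grounded, V_GS = V_G = 1.45 V.
Assume saturation: I_D = (k_n/2)(V_GS − V_t)² = (3.1/2)×(1.45 − 0.91)² = 1.55×0.545² = 0.46 mA.
V_DS = V_DD − I_D·R_D = 16 − 0.46×0.68 = 15.7 V.
Saturation requires V_DS ≥ V_GS − V_t = 0.545 V; 15.7 ≥ 0.545 ✓.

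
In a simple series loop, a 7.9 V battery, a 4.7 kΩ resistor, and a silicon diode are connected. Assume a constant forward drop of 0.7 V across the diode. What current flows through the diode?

I ≈ 1.5 mA

KVL around the loop: 7.9 = V_D + I·R = 0.7 + I × 4.7 kΩ.
So I = (7.9 − 0.7) / 4.7 kΩ = 7.2 / 4.7 = 1.53 mA.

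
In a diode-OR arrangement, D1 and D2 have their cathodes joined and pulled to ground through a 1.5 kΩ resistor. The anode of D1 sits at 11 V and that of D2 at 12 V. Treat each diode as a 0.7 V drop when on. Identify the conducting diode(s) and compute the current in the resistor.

Only D2 conducts; I_R ≈ 7.5 mA

Assume both conduct. Then node N would need to be at both 11−0.7 = 10.3 V and 12−0.7 = 11.3 V, which is impossible.
Assume only D2 conducts: V_N = 12 − 0.7 = 11.3 V, so I_R = 11.3/1.5 = 7.53 mA.
Check D1: its anode-to-cathode voltage is 11 − 11.3 = -0.3 V < 0.7 V, so it is off. The assumption is consistent.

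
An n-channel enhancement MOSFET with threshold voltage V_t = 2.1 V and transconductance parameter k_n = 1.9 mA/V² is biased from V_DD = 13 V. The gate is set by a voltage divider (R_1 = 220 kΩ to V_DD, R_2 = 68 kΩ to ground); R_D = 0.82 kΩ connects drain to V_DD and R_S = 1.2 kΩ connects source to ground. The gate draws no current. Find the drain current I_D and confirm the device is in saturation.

I_D ≈ 0.32 mA

V_G = V_DD·R_2/(R_1+R_2) = 13×68/288 = 3.07 V.
Assume saturation: I_D = (k_n/2)(V_GS − V_t)² with V_GS = V_G − I_D·R_S = 3.07 − 1.2·I_D.
Substituting gives 1.37·I_D² − 3.21·I_D + 0.893 = 0, with roots I_D = 0.322 or 2.02 mA.
The root I_D = 2.02 mA gives V_GS = 0.64 V ≤ V_t, so take I_D = 0.322 mA.
Then V_GS = 2.68 V and V_DS = V_DD − I_D(R_D+R_S) = 13 − 0.322×2.02 = 12.3 V.
Saturation requires V_DS ≥ V_GS − V_t = 0.583 V; 12.3 ≥ 0.583 ✓.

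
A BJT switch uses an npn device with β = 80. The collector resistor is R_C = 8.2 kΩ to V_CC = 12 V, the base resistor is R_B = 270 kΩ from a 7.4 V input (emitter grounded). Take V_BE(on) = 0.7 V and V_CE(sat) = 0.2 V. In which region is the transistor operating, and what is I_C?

Assume active: I_B = (7.4 − 0.7)/270 = 0.0248 mA, giving I_C = β·I_B = 1.99 mA.
But then V_CE = 12 − 1.99×8.2 = -4.28 V < V_CE(sat) = 0.2 V — impossible in the active region.
So the transistor is saturated. With V_CE = 0.2 V, I_C = (V_CC − 0.2)/R_C = 11.8/8.2 = 1.44 mA.
Check: β·I_B = 1.99 mA > I_C = 1.44 mA, confirming saturation.

saturation; I_C ≈ 1.4 mA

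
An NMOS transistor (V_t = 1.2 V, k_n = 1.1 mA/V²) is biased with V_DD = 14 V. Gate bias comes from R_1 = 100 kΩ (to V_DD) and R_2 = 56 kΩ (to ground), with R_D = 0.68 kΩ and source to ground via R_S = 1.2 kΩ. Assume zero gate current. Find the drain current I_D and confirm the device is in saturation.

V_G = V_DD·R_2/(R_1+R_2) = 14×56/156 = 5.03 V.
Assume saturation: I_D = (k_n/2)(V_GS − V_t)² with V_GS = V_G − I_D·R_S = 5.03 − 1.2·I_D.
Substituting gives 0.792·I_D² − 6.05·I_D + 8.05 = 0, with roots I_D = 1.72 or 5.92 mA.
The root I_D = 5.92 mA gives V_GS = -2.08 V ≤ V_t, so take I_D = 1.72 mA.
Then V_GS = 2.97 V and V_DS = V_DD − I_D(R_D+R_S) = 14 − 1.72×1.88 = 10.8 V.
Saturation requires V_DS ≥ V_GS − V_t = 1.77 V; 10.8 ≥ 1.77 ✓.

I_D ≈ 1.7 mA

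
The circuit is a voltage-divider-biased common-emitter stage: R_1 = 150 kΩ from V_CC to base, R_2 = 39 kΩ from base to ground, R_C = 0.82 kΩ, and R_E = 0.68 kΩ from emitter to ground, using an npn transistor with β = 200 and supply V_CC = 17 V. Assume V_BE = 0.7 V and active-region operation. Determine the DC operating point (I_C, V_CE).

Thevenize the base divider: V_Th = V_CC·R_2/(R_1+R_2) = 17×39/189 = 3.51 V, R_Th = R_1‖R_2 = 31 kΩ.
Base-emitter loop: V_Th = I_B·R_Th + V_BE + (β+1)I_B·R_E, so I_B = (3.51 − 0.7) / (31 + 201×0.68) = 0.0168 mA.
I_C = β·I_B = 200×0.0168 = 3.35 mA, and I_E = (β+1)I_B = 3.37 mA.
V_CE = V_CC − I_C·R_C − I_E·R_E = 17 − 3.35×0.82 − 3.37×0.68 = 12 V.
V_CE = 12 V > 0.2 V confirms active-region operation.

I_C ≈ 3.4 mA, V_CE ≈ 12 V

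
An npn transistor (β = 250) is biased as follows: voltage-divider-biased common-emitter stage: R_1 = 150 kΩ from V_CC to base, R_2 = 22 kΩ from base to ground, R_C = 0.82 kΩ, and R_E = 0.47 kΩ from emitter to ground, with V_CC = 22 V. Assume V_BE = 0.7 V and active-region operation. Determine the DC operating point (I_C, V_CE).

Thevenize the base divider: V_Th = V_CC·R_2/(R_1+R_2) = 22×22/172 = 2.81 V, R_Th = R_1‖R_2 = 19.2 kΩ.
Base-emitter loop: V_Th = I_B·R_Th + V_BE + (β+1)I_B·R_E, so I_B = (2.81 − 0.7) / (19.2 + 251×0.47) = 0.0154 mA.
I_C = β·I_B = 250×0.0154 = 3.85 mA, and I_E = (β+1)I_B = 3.87 mA.
V_CE = V_CC − I_C·R_C − I_E·R_E = 22 − 3.85×0.82 − 3.87×0.47 = 17 V.
V_CE = 17 V > 0.2 V confirms active-region operation.

I_C ≈ 3.9 mA, V_CE ≈ 17 V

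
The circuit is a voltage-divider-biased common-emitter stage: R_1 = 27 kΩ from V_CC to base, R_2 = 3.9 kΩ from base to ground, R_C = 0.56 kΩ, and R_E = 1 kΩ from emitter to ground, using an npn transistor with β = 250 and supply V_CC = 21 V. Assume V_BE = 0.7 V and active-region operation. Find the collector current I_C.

I_C ≈ 1.9 mA

Thevenize the base divider: V_Th = V_CC·R_2/(R_1+R_2) = 21×3.9/30.9 = 2.65 V, R_Th = R_1‖R_2 = 3.41 kΩ.
Base-emitter loop: V_Th = I_B·R_Th + V_BE + (β+1)I_B·R_E, so I_B = (2.65 − 0.7) / (3.41 + 251×1) = 0.00767 mA.
I_C = β·I_B = 250×0.00767 = 1.92 mA, and I_E = (β+1)I_B = 1.92 mA.
V_CE = V_CC − I_C·R_C − I_E·R_E = 21 − 1.92×0.56 − 1.92×1 = 18 V.
V_CE = 18 V > 0.2 V confirms active-region operation.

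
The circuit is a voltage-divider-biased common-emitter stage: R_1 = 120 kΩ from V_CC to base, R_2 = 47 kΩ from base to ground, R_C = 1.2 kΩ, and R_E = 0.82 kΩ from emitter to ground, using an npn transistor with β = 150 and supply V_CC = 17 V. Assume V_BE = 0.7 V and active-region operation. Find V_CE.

Thevenize the base divider: V_Th = V_CC·R_2/(R_1+R_2) = 17×47/167 = 4.78 V, R_Th = R_1‖R_2 = 33.8 kΩ.
Base-emitter loop: V_Th = I_B·R_Th + V_BE + (β+1)I_B·R_E, so I_B = (4.78 − 0.7) / (33.8 + 151×0.82) = 0.0259 mA.
I_C = β·I_B = 150×0.0259 = 3.89 mA, and I_E = (β+1)I_B = 3.91 mA.
V_CE = V_CC − I_C·R_C − I_E·R_E = 17 − 3.89×1.2 − 3.91×0.82 = 9.13 V.
V_CE = 9.13 V > 0.2 V confirms active-region operation.

V_CE ≈ 9.1 V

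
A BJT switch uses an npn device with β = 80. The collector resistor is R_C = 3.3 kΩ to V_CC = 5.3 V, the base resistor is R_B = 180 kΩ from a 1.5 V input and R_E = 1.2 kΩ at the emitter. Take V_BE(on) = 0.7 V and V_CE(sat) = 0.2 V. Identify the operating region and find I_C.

active; I_C ≈ 0.23 mA

Assume active. Base-emitter loop: I_B = (V_BB − V_BE)/(R_B + (β+1)R_E) = (1.5 − 0.7)/(180 + 81×1.2) = 0.00289 mA.
I_C = β·I_B = 80×0.00289 = 0.231 mA.
V_CE = V_CC − I_C·R_C − I_E·R_E = 5.3 − 0.231×3.3 − 0.234×1.2 = 4.26 V > V_CE(sat), so the active-region assumption holds.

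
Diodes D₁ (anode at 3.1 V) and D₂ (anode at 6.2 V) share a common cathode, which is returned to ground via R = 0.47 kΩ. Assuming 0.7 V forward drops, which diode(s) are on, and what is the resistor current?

Only D₂ conducts; I_R ≈ 12 mA

Assume both conduct. Then node N would need to be at both 3.1−0.7 = 2.4 V and 6.2−0.7 = 5.5 V, which is impossible.
Assume only D₂ conducts: V_N = 6.2 − 0.7 = 5.5 V, so I_R = 5.5/0.47 = 11.7 mA.
Check D₁: its anode-to-cathode voltage is 3.1 − 5.5 = -2.4 V < 0.7 V, so it is off. The assumption is consistent.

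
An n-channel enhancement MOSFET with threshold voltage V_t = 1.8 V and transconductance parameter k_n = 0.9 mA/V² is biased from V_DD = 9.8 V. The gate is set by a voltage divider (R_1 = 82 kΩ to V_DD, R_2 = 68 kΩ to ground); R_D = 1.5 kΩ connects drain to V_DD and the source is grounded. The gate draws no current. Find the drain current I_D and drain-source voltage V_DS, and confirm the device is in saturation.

I_D ≈ 3.1 mA, V_DS ≈ 5.1 V

V_G = V_DD·R_2/(R_1+R_2) = 9.8×68/150 = 4.44 V. With the source grounded, V_GS = V_G = 4.44 V.
Assume saturation: I_D = (k_n/2)(V_GS − V_t)² = (0.9/2)×(4.44 − 1.8)² = 0.45×2.64² = 3.14 mA.
V_DS = V_DD − I_D·R_D = 9.8 − 3.14×1.5 = 5.09 V.
Saturation requires V_DS ≥ V_GS − V_t = 2.64 V; 5.09 ≥ 2.64 ✓.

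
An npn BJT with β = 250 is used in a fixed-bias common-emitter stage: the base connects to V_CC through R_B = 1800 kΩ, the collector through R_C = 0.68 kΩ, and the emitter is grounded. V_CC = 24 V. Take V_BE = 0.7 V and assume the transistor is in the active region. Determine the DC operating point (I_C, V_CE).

Base loop: V_CC = I_B·R_B + V_BE, so I_B = (24 − 0.7)/1800 kΩ = 0.0129 mA.
In the active region I_C = β·I_B = 250 × 0.0129 = 3.24 mA.
Collector loop: V_CE = V_CC − I_C·R_C = 24 − 3.24×0.68 = 21.8 V.
Since V_CE = 21.8 V > V_CE(sat) ≈ 0.2 V, the transistor is in the active region as assumed.

I_C ≈ 3.2 mA, V_CE ≈ 22 V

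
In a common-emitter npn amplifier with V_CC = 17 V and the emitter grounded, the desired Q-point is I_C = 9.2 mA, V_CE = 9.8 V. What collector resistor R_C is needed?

Collector loop: V_CC = I_C·R_C + V_CE.
R_C = (V_CC − V_CE)/I_C = (17 − 9.8)/9.2 = 0.783 kΩ.

R_C ≈ 0.78 kΩ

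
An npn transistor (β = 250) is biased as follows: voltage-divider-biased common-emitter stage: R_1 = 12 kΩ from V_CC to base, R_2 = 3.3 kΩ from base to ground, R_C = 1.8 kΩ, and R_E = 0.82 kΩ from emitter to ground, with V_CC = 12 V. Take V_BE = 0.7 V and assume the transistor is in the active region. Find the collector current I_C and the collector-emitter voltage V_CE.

I_C ≈ 2.3 mA, V_CE ≈ 6.1 V

Thevenize the base divider: V_Th = V_CC·R_2/(R_1+R_2) = 12×3.3/15.3 = 2.59 V, R_Th = R_1‖R_2 = 2.59 kΩ.
Base-emitter loop: V_Th = I_B·R_Th + V_BE + (β+1)I_B·R_E, so I_B = (2.59 − 0.7) / (2.59 + 251×0.82) = 0.00906 mA.
I_C = β·I_B = 250×0.00906 = 2.27 mA, and I_E = (β+1)I_B = 2.27 mA.
V_CE = V_CC − I_C·R_C − I_E·R_E = 12 − 2.27×1.8 − 2.27×0.82 = 6.06 V.
V_CE = 6.06 V > 0.2 V confirms active-region operation.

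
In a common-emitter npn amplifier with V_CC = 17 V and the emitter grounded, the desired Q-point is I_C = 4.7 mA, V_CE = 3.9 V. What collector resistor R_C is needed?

Collector loop: V_CC = I_C·R_C + V_CE.
R_C = (V_CC − V_CE)/I_C = (17 − 3.9)/4.7 = 2.79 kΩ.

R_C ≈ 2.8 kΩ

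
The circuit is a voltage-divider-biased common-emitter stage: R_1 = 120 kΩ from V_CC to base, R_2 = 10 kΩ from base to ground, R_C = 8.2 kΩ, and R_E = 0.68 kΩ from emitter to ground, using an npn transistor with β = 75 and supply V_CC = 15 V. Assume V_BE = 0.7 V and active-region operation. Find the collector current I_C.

I_C ≈ 0.56 mA

Thevenize the base divider: V_Th = V_CC·R_2/(R_1+R_2) = 15×10/130 = 1.15 V, R_Th = R_1‖R_2 = 9.23 kΩ.
Base-emitter loop: V_Th = I_B·R_Th + V_BE + (β+1)I_B·R_E, so I_B = (1.15 − 0.7) / (9.23 + 76×0.68) = 0.00745 mA.
I_C = β·I_B = 75×0.00745 = 0.559 mA, and I_E = (β+1)I_B = 0.566 mA.
V_CE = V_CC − I_C·R_C − I_E·R_E = 15 − 0.559×8.2 − 0.566×0.68 = 10 V.
V_CE = 10 V > 0.2 V confirms active-region operation.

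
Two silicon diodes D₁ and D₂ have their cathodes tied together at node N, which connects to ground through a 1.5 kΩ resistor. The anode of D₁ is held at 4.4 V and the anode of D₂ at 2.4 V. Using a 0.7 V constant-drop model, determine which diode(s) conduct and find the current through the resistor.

Only D₁ conducts; I_R ≈ 2.5 mA

Assume both conduct. Then node N would need to be at both 4.4−0.7 = 3.7 V and 2.4−0.7 = 1.7 V, which is impossible.
Assume only D₁ conducts: V_N = 4.4 − 0.7 = 3.7 V, so I_R = 3.7/1.5 = 2.47 mA.
Check D₂: its anode-to-cathode voltage is 2.4 − 3.7 = -1.3 V < 0.7 V, so it is off. The assumption is consistent.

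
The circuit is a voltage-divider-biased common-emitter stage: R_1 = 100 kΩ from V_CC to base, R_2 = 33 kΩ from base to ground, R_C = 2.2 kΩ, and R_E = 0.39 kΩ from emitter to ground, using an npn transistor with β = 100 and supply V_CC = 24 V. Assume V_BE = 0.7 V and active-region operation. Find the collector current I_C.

I_C ≈ 8.2 mA

Thevenize the base divider: V_Th = V_CC·R_2/(R_1+R_2) = 24×33/133 = 5.95 V, R_Th = R_1‖R_2 = 24.8 kΩ.
Base-emitter loop: V_Th = I_B·R_Th + V_BE + (β+1)I_B·R_E, so I_B = (5.95 − 0.7) / (24.8 + 101×0.39) = 0.0818 mA.
I_C = β·I_B = 100×0.0818 = 8.18 mA, and I_E = (β+1)I_B = 8.27 mA.
V_CE = V_CC − I_C·R_C − I_E·R_E = 24 − 8.18×2.2 − 8.27×0.39 = 2.77 V.
V_CE = 2.77 V > 0.2 V confirms active-region operation.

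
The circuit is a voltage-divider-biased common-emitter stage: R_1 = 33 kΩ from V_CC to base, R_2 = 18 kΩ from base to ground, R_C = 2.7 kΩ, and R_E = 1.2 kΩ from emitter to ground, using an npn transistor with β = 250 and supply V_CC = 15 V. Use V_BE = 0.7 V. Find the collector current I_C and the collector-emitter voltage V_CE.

I_C ≈ 3.7 mA, V_CE ≈ 0.66 V

Thevenize the base divider: V_Th = V_CC·R_2/(R_1+R_2) = 15×18/51 = 5.29 V, R_Th = R_1‖R_2 = 11.6 kΩ.
Base-emitter loop: V_Th = I_B·R_Th + V_BE + (β+1)I_B·R_E, so I_B = (5.29 − 0.7) / (11.6 + 251×1.2) = 0.0147 mA.
I_C = β·I_B = 250×0.0147 = 3.67 mA, and I_E = (β+1)I_B = 3.69 mA.
V_CE = V_CC − I_C·R_C − I_E·R_E = 15 − 3.67×2.7 − 3.69×1.2 = 0.665 V.
V_CE = 0.665 V > 0.2 V confirms active-region operation.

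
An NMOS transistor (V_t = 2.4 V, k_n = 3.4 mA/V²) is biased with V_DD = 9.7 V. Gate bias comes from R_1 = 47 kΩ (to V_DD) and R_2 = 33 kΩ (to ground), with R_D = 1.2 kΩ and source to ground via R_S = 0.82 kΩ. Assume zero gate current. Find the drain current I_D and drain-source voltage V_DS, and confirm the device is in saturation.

V_G = V_DD·R_2/(R_1+R_2) = 9.7×33/80 = 4 V.
Assume saturation: I_D = (k_n/2)(V_GS − V_t)² with V_GS = V_G − I_D·R_S = 4 − 0.82·I_D.
Substituting gives 1.14·I_D² − 5.46·I_D + 4.36 = 0, with roots I_D = 1.01 or 3.77 mA.
The root I_D = 3.77 mA gives V_GS = 0.911 V ≤ V_t, so take I_D = 1.01 mA.
Then V_GS = 3.17 V and V_DS = V_DD − I_D(R_D+R_S) = 9.7 − 1.01×2.02 = 7.66 V.
Saturation requires V_DS ≥ V_GS − V_t = 0.772 V; 7.66 ≥ 0.772 ✓.

I_D ≈ 1 mA, V_DS ≈ 7.7 V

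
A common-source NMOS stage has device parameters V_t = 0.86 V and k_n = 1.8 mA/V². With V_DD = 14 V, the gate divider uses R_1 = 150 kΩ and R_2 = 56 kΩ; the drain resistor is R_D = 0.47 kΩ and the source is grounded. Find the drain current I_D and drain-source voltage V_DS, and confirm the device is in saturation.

V_G = V_DD·R_2/(R_1+R_2) = 14×56/206 = 3.81 V. With the source grounded, V_GS = V_G = 3.81 V.
Assume saturation: I_D = (k_n/2)(V_GS − V_t)² = (1.8/2)×(3.81 − 0.86)² = 0.9×2.95² = 7.81 mA.
V_DS = V_DD − I_D·R_D = 14 − 7.81×0.47 = 10.3 V.
Saturation requires V_DS ≥ V_GS − V_t = 2.95 V; 10.3 ≥ 2.95 ✓.

I_D ≈ 7.8 mA, V_DS ≈ 10 V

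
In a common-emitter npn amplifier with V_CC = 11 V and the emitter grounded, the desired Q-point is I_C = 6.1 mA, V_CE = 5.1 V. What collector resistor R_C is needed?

Collector loop: V_CC = I_C·R_C + V_CE.
R_C = (V_CC − V_CE)/I_C = (11 − 5.1)/6.1 = 0.967 kΩ.

R_C ≈ 0.97 kΩ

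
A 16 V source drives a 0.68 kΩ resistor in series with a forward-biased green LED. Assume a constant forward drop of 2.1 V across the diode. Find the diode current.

I ≈ 20 mA

KVL around the loop: 16 = V_D + I·R = 2.1 + I × 0.68 kΩ.
So I = (16 − 2.1) / 0.68 kΩ = 13.9 / 0.68 = 20.4 mA.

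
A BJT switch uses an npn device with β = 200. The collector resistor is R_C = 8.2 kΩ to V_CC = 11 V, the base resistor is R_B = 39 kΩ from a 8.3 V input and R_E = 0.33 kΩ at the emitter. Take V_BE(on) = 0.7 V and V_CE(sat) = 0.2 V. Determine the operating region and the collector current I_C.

saturation; I_C ≈ 1.3 mA

Assume active: I_B = (8.3 − 0.7)/(39 + 201×0.33) = 0.0722 mA, I_C = β·I_B = 14.4 mA.
Then V_CE = 11 − 14.4×8.2 − 14.5×0.33 = -112 V < 0.2 V — the active assumption fails.
Re-solve with V_CE = 0.2 V. KCL at the emitter: V_E/R_E = (V_BB−0.7−V_E)/R_B + (V_CC−0.2−V_E)/R_C, giving V_E = 0.476 V.
I_C = (V_CC − 0.2 − V_E)/R_C = (10.8 − 0.476)/8.2 = 1.26 mA.
Check: I_B = (7.6 − 0.476)/39 = 0.183 mA, and β·I_B = 36.5 mA > I_C, confirming saturation.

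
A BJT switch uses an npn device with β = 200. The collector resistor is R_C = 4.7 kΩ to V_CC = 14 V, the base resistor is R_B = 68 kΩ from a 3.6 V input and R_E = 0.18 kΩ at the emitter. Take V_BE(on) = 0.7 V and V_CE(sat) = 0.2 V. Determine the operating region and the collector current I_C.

Assume active: I_B = (3.6 − 0.7)/(68 + 201×0.18) = 0.0278 mA, I_C = β·I_B = 5.57 mA.
Then V_CE = 14 − 5.57×4.7 − 5.6×0.18 = -13.2 V < 0.2 V — the active assumption fails.
Re-solve with V_CE = 0.2 V. KCL at the emitter: V_E/R_E = (V_BB−0.7−V_E)/R_B + (V_CC−0.2−V_E)/R_C, giving V_E = 0.515 V.
I_C = (V_CC − 0.2 − V_E)/R_C = (13.8 − 0.515)/4.7 = 2.83 mA.
Check: I_B = (2.9 − 0.515)/68 = 0.0351 mA, and β·I_B = 7.01 mA > I_C, confirming saturation.

saturation; I_C ≈ 2.8 mA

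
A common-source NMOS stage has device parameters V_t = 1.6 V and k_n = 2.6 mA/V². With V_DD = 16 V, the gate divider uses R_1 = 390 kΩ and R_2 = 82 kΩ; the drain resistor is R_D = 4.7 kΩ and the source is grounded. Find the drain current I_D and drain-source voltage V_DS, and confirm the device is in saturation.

I_D ≈ 1.8 mA, V_DS ≈ 7.5 V

V_G = V_DD·R_2/(R_1+R_2) = 16×82/472 = 2.78 V. With the source grounded, V_GS = V_G = 2.78 V.
Assume saturation: I_D = (k_n/2)(V_GS − V_t)² = (2.6/2)×(2.78 − 1.6)² = 1.3×1.18² = 1.81 mA.
V_DS = V_DD − I_D·R_D = 16 − 1.81×4.7 = 7.5 V.
Saturation requires V_DS ≥ V_GS − V_t = 1.18 V; 7.5 ≥ 1.18 ✓.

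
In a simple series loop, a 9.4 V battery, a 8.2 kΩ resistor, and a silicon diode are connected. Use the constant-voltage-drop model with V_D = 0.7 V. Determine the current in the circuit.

I ≈ 1.1 mA

KVL around the loop: 9.4 = V_D + I·R = 0.7 + I × 8.2 kΩ.
So I = (9.4 − 0.7) / 8.2 kΩ = 8.7 / 8.2 = 1.06 mA.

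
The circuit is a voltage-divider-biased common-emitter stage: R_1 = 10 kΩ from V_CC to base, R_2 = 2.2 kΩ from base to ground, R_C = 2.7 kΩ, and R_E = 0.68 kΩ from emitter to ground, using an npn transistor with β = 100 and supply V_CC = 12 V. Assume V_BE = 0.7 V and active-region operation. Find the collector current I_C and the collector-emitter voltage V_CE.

I_C ≈ 2.1 mA, V_CE ≈ 5 V

Thevenize the base divider: V_Th = V_CC·R_2/(R_1+R_2) = 12×2.2/12.2 = 2.16 V, R_Th = R_1‖R_2 = 1.8 kΩ.
Base-emitter loop: V_Th = I_B·R_Th + V_BE + (β+1)I_B·R_E, so I_B = (2.16 − 0.7) / (1.8 + 101×0.68) = 0.0208 mA.
I_C = β·I_B = 100×0.0208 = 2.08 mA, and I_E = (β+1)I_B = 2.1 mA.
V_CE = V_CC − I_C·R_C − I_E·R_E = 12 − 2.08×2.7 − 2.1×0.68 = 4.97 V.
V_CE = 4.97 V > 0.2 V confirms active-region operation.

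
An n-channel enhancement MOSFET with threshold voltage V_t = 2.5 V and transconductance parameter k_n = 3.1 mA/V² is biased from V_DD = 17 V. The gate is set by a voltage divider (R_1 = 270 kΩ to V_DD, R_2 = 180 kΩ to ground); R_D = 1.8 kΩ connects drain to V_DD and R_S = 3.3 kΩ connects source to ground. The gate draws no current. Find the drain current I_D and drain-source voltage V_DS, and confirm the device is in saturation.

V_G = V_DD·R_2/(R_1+R_2) = 17×180/450 = 6.8 V.
Assume saturation: I_D = (k_n/2)(V_GS − V_t)² with V_GS = V_G − I_D·R_S = 6.8 − 3.3·I_D.
Substituting gives 16.9·I_D² − 45·I_D + 28.7 = 0, with roots I_D = 1.05 or 1.61 mA.
The root I_D = 1.61 mA gives V_GS = 1.48 V ≤ V_t, so take I_D = 1.05 mA.
Then V_GS = 3.32 V and V_DS = V_DD − I_D(R_D+R_S) = 17 − 1.05×5.1 = 11.6 V.
Saturation requires V_DS ≥ V_GS − V_t = 0.824 V; 11.6 ≥ 0.824 ✓.

I_D ≈ 1.1 mA, V_DS ≈ 12 V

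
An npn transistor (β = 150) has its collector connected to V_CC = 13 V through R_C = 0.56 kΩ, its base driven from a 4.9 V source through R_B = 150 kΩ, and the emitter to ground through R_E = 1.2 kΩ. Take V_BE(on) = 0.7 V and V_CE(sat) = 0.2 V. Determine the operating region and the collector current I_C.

Assume active. Base-emitter loop: I_B = (V_BB − V_BE)/(R_B + (β+1)R_E) = (4.9 − 0.7)/(150 + 151×1.2) = 0.0127 mA.
I_C = β·I_B = 150×0.0127 = 1.9 mA.
V_CE = V_CC − I_C·R_C − I_E·R_E = 13 − 1.9×0.56 − 1.91×1.2 = 9.64 V > V_CE(sat), so the active-region assumption holds.

active; I_C ≈ 1.9 mA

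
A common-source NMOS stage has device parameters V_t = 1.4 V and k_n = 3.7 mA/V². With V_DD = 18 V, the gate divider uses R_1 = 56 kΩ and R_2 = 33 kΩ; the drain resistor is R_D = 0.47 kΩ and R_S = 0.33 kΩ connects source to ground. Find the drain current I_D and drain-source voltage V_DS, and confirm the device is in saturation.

V_G = V_DD·R_2/(R_1+R_2) = 18×33/89 = 6.67 V.
Assume saturation: I_D = (k_n/2)(V_GS − V_t)² with V_GS = V_G − I_D·R_S = 6.67 − 0.33·I_D.
Substituting gives 0.201·I_D² − 7.44·I_D + 51.5 = 0, with roots I_D = 9.22 or 27.7 mA.
The root I_D = 27.7 mA gives V_GS = -2.47 V ≤ V_t, so take I_D = 9.22 mA.
Then V_GS = 3.63 V and V_DS = V_DD − I_D(R_D+R_S) = 18 − 9.22×0.8 = 10.6 V.
Saturation requires V_DS ≥ V_GS − V_t = 2.23 V; 10.6 ≥ 2.23 ✓.

I_D ≈ 9.2 mA, V_DS ≈ 11 V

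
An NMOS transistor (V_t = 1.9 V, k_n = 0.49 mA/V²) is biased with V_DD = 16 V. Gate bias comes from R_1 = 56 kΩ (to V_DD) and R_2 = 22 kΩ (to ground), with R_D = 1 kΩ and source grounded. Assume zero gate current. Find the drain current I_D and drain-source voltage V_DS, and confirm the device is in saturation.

I_D ≈ 1.7 mA, V_DS ≈ 14 V

V_G = V_DD·R_2/(R_1+R_2) = 16×22/78 = 4.51 V. With the source grounded, V_GS = V_G = 4.51 V.
Assume saturation: I_D = (k_n/2)(V_GS − V_t)² = (0.49/2)×(4.51 − 1.9)² = 0.245×2.61² = 1.67 mA.
V_DS = V_DD − I_D·R_D = 16 − 1.67×1 = 14.3 V.
Saturation requires V_DS ≥ V_GS − V_t = 2.61 V; 14.3 ≥ 2.61 ✓.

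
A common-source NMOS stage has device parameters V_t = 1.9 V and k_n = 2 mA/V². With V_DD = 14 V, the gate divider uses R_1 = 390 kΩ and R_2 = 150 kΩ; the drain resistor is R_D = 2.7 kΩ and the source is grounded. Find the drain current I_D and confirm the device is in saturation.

V_G = V_DD·R_2/(R_1+R_2) = 14×150/540 = 3.89 V. With the source grounded, V_GS = V_G = 3.89 V.
Assume saturation: I_D = (k_n/2)(V_GS − V_t)² = (2/2)×(3.89 − 1.9)² = 1×1.99² = 3.96 mA.
V_DS = V_DD − I_D·R_D = 14 − 3.96×2.7 = 3.32 V.
Saturation requires V_DS ≥ V_GS − V_t = 1.99 V; 3.32 ≥ 1.99 ✓.

I_D ≈ 4 mA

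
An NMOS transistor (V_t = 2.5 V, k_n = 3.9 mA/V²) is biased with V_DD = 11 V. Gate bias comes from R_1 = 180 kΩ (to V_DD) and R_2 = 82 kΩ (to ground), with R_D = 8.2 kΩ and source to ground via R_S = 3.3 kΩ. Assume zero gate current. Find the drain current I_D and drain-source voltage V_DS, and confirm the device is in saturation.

I_D ≈ 0.19 mA, V_DS ≈ 8.8 V

V_G = V_DD·R_2/(R_1+R_2) = 11×82/262 = 3.44 V.
Assume saturation: I_D = (k_n/2)(V_GS − V_t)² with V_GS = V_G − I_D·R_S = 3.44 − 3.3·I_D.
Substituting gives 21.2·I_D² − 13.1·I_D + 1.73 = 0, with roots I_D = 0.191 or 0.428 mA.
The root I_D = 0.428 mA gives V_GS = 2.03 V ≤ V_t, so take I_D = 0.191 mA.
Then V_GS = 2.81 V and V_DS = V_DD − I_D(R_D+R_S) = 11 − 0.191×11.5 = 8.8 V.
Saturation requires V_DS ≥ V_GS − V_t = 0.313 V; 8.8 ≥ 0.313 ✓.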